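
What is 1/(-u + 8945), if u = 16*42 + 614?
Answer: 1/7659 ≈ 0.00013057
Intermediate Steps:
u = 1286 (u = 672 + 614 = 1286)
1/(-u + 8945) = 1/(-1*1286 + 8945) = 1/(-1286 + 8945) = 1/7659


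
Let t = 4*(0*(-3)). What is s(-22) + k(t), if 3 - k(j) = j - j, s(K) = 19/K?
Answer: 47/22 ≈ 2.1364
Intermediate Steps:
t = 0 (t = 4*0 = 0)
k(j) = 3 (k(j) = 3 - (j - j) = 3 - 1*0 = 3 + 0 = 3)
s(-22) + k(t) = 19/(-22) + 3 = 19*(-1/22) + 3 = -19/22 + 3 = 47/22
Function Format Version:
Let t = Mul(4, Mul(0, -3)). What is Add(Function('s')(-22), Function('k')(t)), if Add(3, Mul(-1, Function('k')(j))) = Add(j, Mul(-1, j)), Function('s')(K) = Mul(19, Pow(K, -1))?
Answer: Rational(47, 22) ≈ 2.1364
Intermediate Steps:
t = 0 (t = Mul(4, 0) = 0)
Function('k')(j) = 3 (Function('k')(j) = Add(3, Mul(-1, Add(j, Mul(-1, j)))) = Add(3, Mul(-1, 0)) = Add(3, 0) = 3)
Add(Function('s')(-22), Function('k')(t)) = Add(Mul(19, Pow(-22, -1)), 3) = Add(Mul(19, Rational(-1, 22)), 3) = Add(Rational(-19, 22), 3) = Rational(47, 22)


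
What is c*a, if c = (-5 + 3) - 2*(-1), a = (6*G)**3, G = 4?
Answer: 0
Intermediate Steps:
a = 13824 (a = (6*4)**3 = 24**3 = 13824)
c = 0 (c = -2 + 2 = 0)
c*a = 0*13824 = 0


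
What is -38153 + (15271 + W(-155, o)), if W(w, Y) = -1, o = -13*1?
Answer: -22883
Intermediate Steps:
o = -13
-38153 + (15271 + W(-155, o)) = -38153 + (15271 - 1) = -38153 + 15270 = -22883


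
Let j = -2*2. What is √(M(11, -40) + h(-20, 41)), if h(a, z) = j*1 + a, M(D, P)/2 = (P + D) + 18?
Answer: I*√46 ≈ 6.7823*I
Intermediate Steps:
j = -4
M(D, P) = 36 + 2*D + 2*P (M(D, P) = 2*((P + D) + 18) = 2*((D + P) + 18) = 2*(18 + D + P) = 36 + 2*D + 2*P)
h(a, z) = -4 + a (h(a, z) = -4*1 + a = -4 + a)
√(M(11, -40) + h(-20, 41)) = √((36 + 2*11 + 2*(-40)) + (-4 - 20)) = √((36 + 22 - 80) - 24) = √(-22 - 24) = √(-46) = I*√46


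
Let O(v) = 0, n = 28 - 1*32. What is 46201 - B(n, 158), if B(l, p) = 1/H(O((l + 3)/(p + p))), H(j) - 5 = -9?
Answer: 184805/4 ≈ 46201.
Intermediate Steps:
n = -4 (n = 28 - 32 = -4)
H(j) = -4 (H(j) = 5 - 9 = -4)
B(l, p) = -¼ (B(l, p) = 1/(-4) = -¼)
46201 - B(n, 158) = 46201 - 1*(-¼) = 46201 + ¼ = 184805/4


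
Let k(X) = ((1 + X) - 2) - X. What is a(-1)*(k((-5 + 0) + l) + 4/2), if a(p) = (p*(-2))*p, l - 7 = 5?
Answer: -2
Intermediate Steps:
l = 12 (l = 7 + 5 = 12)
a(p) = -2*p² (a(p) = (-2*p)*p = -2*p²)
k(X) = -1 (k(X) = (-1 + X) - X = -1)
a(-1)*(k((-5 + 0) + l) + 4/2) = (-2*(-1)²)*(-1 + 4/2) = (-2*1)*(-1 + 4*(½)) = -2*(-1 + 2) = -2*1 = -2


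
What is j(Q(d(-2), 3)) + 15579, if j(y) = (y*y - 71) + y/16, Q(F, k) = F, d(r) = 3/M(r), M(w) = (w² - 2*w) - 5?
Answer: 248145/16 ≈ 15509.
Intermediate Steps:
M(w) = -5 + w² - 2*w
d(r) = 3/(-5 + r² - 2*r)
j(y) = -71 + y² + y/16 (j(y) = (y² - 71) + y*(1/16) = (-71 + y²) + y/16 = -71 + y² + y/16)
j(Q(d(-2), 3)) + 15579 = (-71 + (3/(-5 + (-2)² - 2*(-2)))² + (3/(-5 + (-2)² - 2*(-2)))/16) + 15579 = (-71 + (3/(-5 + 4 + 4))² + (3/(-5 + 4 + 4))/16) + 15579 = (-71 + (3/3)² + (3/3)/16) + 15579 = (-71 + (3*(⅓))² + (3*(⅓))/16) + 15579 = (-71 + 1² + (1/16)*1) + 15579 = (-71 + 1 + 1/16) + 15579 = -1119/16 + 15579 = 248145/16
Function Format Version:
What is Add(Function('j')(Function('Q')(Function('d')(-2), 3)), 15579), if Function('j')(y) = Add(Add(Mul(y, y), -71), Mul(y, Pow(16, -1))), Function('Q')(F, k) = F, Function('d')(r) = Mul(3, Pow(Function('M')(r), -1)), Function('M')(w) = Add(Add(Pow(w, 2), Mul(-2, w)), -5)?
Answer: Rational(248145, 16) ≈ 15509.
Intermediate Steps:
Function('M')(w) = Add(-5, Pow(w, 2), Mul(-2, w))
Function('d')(r) = Mul(3, Pow(Add(-5, Pow(r, 2), Mul(-2, r)), -1))
Function('j')(y) = Add(-71, Pow(y, 2), Mul(Rational(1, 16), y)) (Function('j')(y) = Add(Add(Pow(y, 2), -71), Mul(y, Rational(1, 16))) = Add(Add(-71, Pow(y, 2)), Mul(Rational(1, 16), y)) = Add(-71, Pow(y, 2), Mul(Rational(1, 16), y)))
Add(Function('j')(Function('Q')(Function('d')(-2), 3)), 15579) = Add(Add(-71, Pow(Mul(3, Pow(Add(-5, Pow(-2, 2), Mul(-2, -2)), -1)), 2), Mul(Rational(1, 16), Mul(3, Pow(Add(-5, Pow(-2, 2), Mul(-2, -2)), -1)))), 15579) = Add(Add(-71, Pow(Mul(3, Pow(Add(-5, 4, 4), -1)), 2), Mul(Rational(1, 16), Mul(3, Pow(Add(-5, 4, 4), -1)))), 15579) = Add(Add(-71, Pow(Mul(3, Pow(3, -1)), 2), Mul(Rational(1, 16), Mul(3, Pow(3, -1)))), 15579) = Add(Add(-71, Pow(Mul(3, Rational(1, 3)), 2), Mul(Rational(1, 16), Mul(3, Rational(1, 3)))), 15579) = Add(Add(-71, Pow(1, 2), Mul(Rational(1, 16), 1)), 15579) = Add(Add(-71, 1, Rational(1, 16)), 15579) = Add(Rational(-1119, 16), 15579) = Rational(248145, 16)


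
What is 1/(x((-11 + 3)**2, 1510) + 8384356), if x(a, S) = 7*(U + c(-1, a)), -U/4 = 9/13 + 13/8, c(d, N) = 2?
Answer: 26/217991933 ≈ 1.1927e-7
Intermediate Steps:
U = -241/26 (U = -4*(9/13 + 13/8) = -4*241/104 = -241/26 ≈ -9.2692)
x(a, S) = -1323/26 (x(a, S) = 7*(-241/26 + 2) = 7*(-189/26) = -1323/26)
1/(x((-11 + 3)**2, 1510) + 8384356) = 1/(-1323/26 + 8384356) = 1/(217991933/26) = 26/217991933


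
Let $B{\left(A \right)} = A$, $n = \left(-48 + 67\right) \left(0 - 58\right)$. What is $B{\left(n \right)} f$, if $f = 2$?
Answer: $-2204$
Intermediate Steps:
$n = -1102$ ($n = 19 \left(-58\right) = -1102$)
$B{\left(n \right)} f = \left(-1102\right) 2 = -2204$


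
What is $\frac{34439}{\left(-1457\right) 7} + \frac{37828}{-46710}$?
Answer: $- \frac{997226731}{238197645} \approx -4.1866$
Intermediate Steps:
$\frac{34439}{\left(-1457\right) 7} + \frac{37828}{-46710} = \frac{34439}{-10199} + 37828 \left(- \frac{1}{46710}\right) = 34439 \left(- \frac{1}{10199}\right) - \frac{18914}{23355} = - \frac{34439}{10199} - \frac{18914}{23355} = - \frac{997226731}{238197645}$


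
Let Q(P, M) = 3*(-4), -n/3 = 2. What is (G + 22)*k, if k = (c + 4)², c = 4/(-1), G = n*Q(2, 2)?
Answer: 0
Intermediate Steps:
n = -6 (n = -3*2 = -6)
Q(P, M) = -12
G = 72 (G = -6*(-12) = 72)
c = -4 (c = 4*(-1) = -4)
k = 0 (k = (-4 + 4)² = 0² = 0)
(G + 22)*k = (72 + 22)*0 = 94*0 = 0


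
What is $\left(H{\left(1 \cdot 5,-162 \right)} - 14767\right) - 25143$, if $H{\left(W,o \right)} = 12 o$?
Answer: $-41854$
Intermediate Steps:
$\left(H{\left(1 \cdot 5,-162 \right)} - 14767\right) - 25143 = \left(12 \left(-162\right) - 14767\right) - 25143 = \left(-1944 - 14767\right) - 25143 = -16711 - 25143 = -41854$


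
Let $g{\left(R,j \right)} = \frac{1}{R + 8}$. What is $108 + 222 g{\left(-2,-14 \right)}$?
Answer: $145$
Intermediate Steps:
$g{\left(R,j \right)} = \frac{1}{8 + R}$
$108 + 222 g{\left(-2,-14 \right)} = 108 + \frac{222}{8 - 2} = 108 + \frac{222}{6} = 108 + 222 \cdot \frac{1}{6} = 108 + 37 = 145$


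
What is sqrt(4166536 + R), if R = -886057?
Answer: sqrt(3280479) ≈ 1811.2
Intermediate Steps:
sqrt(4166536 + R) = sqrt(4166536 - 886057) = sqrt(3280479)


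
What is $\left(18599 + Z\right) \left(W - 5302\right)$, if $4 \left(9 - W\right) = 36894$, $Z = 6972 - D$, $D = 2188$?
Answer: $- \frac{678878639}{2} \approx -3.3944 \cdot 10^{8}$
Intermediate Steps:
$Z = 4784$ ($Z = 6972 - 2188 = 4784$)
$W = - \frac{18429}{2}$ ($W = 9 - \frac{18447}{2} = - \frac{18429}{2} \approx -9214.5$)
$\left(18599 + Z\right) \left(W - 5302\right) = \left(18599 + 4784\right) \left(- \frac{18429}{2} - 5302\right) = 23383 \left(- \frac{29033}{2}\right) = - \frac{678878639}{2}$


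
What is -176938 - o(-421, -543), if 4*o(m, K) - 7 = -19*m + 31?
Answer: -715789/4 ≈ -1.7895e+5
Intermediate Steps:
o(m, K) = 19/2 - 19*m/4 (o(m, K) = 7/4 + (-19*m + 31)/4 = 7/4 + (31 - 19*m)/4 = 7/4 + (31/4 - 19*m/4) = 19/2 - 19*m/4)
-176938 - o(-421, -543) = -176938 - (19/2 - 19/4*(-421)) = -176938 - (19/2 + 7999/4) = -176938 - 1*8037/4 = -176938 - 8037/4 = -715789/4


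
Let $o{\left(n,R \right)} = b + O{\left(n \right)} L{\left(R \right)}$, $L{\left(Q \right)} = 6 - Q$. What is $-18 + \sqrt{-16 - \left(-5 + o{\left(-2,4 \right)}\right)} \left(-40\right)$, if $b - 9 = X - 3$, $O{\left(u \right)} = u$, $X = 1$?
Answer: $-18 - 40 i \sqrt{14} \approx -18.0 - 149.67 i$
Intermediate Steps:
$b = 7$ ($b = 9 + \left(1 - 3\right) = 9 - 2 = 7$)
$o{\left(n,R \right)} = 7 + n \left(6 - R\right)$
$-18 + \sqrt{-16 - \left(-5 + o{\left(-2,4 \right)}\right)} \left(-40\right) = -18 + \sqrt{-16 - \left(2 - - 2 \left(-6 + 4\right)\right)} \left(-40\right) = -18 + \sqrt{-16 - \left(2 - \left(-2\right) \left(-2\right)\right)} \left(-40\right) = -18 + \sqrt{-16 + \left(5 - \left(7 - 4\right)\right)} \left(-40\right) = -18 + \sqrt{-16 + \left(5 - 3\right)} \left(-40\right) = -18 + \sqrt{-16 + 2} \left(-40\right) = -18 + \sqrt{-14} \left(-40\right) = -18 + i \sqrt{14} \left(-40\right) = -18 - 40 i \sqrt{14}$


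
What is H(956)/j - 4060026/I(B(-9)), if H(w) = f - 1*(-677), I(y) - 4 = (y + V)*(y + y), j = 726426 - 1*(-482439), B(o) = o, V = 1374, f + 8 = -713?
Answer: 2454011124793/14848488795 ≈ 165.27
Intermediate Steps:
f = -721 (f = -8 - 713 = -721)
j = 1208865 (j = 726426 + 482439 = 1208865)
I(y) = 4 + 2*y*(1374 + y) (I(y) = 4 + (y + 1374)*(y + y) = 4 + (1374 + y)*(2*y) = 4 + 2*y*(1374 + y))
H(w) = -44 (H(w) = -721 - 1*(-677) = -721 + 677 = -44)
H(956)/j - 4060026/I(B(-9)) = -44/1208865 - 4060026/(4 + 2*(-9)² + 2748*(-9)) = -44*1/1208865 - 4060026/(4 + 2*81 - 24732) = -44/1208865 - 4060026/(4 + 162 - 24732) = -44/1208865 - 4060026/(-24566) = -44/1208865 - 4060026*(-1/24566) = -44/1208865 + 2030013/12283 = 2454011124793/14848488795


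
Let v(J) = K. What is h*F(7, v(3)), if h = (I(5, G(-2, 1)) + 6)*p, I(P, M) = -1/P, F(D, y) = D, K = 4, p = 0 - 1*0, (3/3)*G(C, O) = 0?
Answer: 0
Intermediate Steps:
G(C, O) = 0
p = 0 (p = 0 + 0 = 0)
v(J) = 4
h = 0 (h = (-1/5 + 6)*0 = (-1*⅕ + 6)*0 = (-⅕ + 6)*0 = (29/5)*0 = 0)
h*F(7, v(3)) = 0*7 = 0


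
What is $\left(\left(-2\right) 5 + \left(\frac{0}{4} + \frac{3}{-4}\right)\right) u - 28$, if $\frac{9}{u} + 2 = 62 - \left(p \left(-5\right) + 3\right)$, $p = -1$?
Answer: $- \frac{6211}{208} \approx -29.861$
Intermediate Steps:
$u = \frac{9}{52}$ ($u = \frac{9}{-2 + \left(62 - \left(\left(-1\right) \left(-5\right) + 3\right)\right)} = \frac{9}{-2 + \left(62 - \left(5 + 3\right)\right)} = \frac{9}{-2 + \left(62 - 8\right)} = \frac{9}{-2 + 54} = \frac{9}{52} \approx 0.17308$)
$\left(\left(-2\right) 5 + \left(\frac{0}{4} + \frac{3}{-4}\right)\right) u - 28 = \left(\left(-2\right) 5 + \left(\frac{0}{4} + \frac{3}{-4}\right)\right) \frac{9}{52} - 28 = \left(-10 + \left(0 \cdot \frac{1}{4} + 3 \left(- \frac{1}{4}\right)\right)\right) \frac{9}{52} - 28 = \left(-10 + \left(0 - \frac{3}{4}\right)\right) \frac{9}{52} - 28 = \left(-10 - \frac{3}{4}\right) \frac{9}{52} - 28 = \left(- \frac{43}{4}\right) \frac{9}{52} - 28 = - \frac{387}{208} - 28 = - \frac{6211}{208}$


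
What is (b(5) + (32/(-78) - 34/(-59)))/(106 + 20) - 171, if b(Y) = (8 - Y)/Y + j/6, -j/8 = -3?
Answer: -247831897/1449630 ≈ -170.96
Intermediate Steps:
j = 24 (j = -8*(-3) = 24)
b(Y) = 4 + (8 - Y)/Y (b(Y) = (8 - Y)/Y + 24/6 = (8 - Y)/Y + 24*(⅙) = (8 - Y)/Y + 4 = 4 + (8 - Y)/Y)
(b(5) + (32/(-78) - 34/(-59)))/(106 + 20) - 171 = ((3 + 8/5) + (32/(-78) - 34/(-59)))/(106 + 20) - 171 = ((3 + 8*(⅕)) + (32*(-1/78) - 34*(-1/59)))/126 - 171 = ((3 + 8/5) + (-16/39 + 34/59))*(1/126) - 171 = (23/5 + 382/2301)*(1/126) - 171 = (54833/11505)*(1/126) - 171 = 54833/1449630 - 171 = -247831897/1449630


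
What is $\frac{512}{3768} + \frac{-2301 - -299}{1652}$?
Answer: $- \frac{59801}{55578} \approx -1.076$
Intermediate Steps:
$\frac{512}{3768} + \frac{-2301 - -299}{1652} = 512 \cdot \frac{1}{3768} + \left(-2301 + 299\right) \frac{1}{1652} = \frac{64}{471} - \frac{143}{118} = - \frac{59801}{55578}$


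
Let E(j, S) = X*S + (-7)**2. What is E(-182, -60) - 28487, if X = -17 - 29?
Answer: -25678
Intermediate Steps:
X = -46
E(j, S) = 49 - 46*S (E(j, S) = -46*S + (-7)**2 = -46*S + 49 = 49 - 46*S)
E(-182, -60) - 28487 = (49 - 46*(-60)) - 28487 = (49 + 2760) - 28487 = 2809 - 28487 = -25678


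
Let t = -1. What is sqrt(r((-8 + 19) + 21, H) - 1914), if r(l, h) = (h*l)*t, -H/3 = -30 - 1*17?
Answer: 3*I*sqrt(714) ≈ 80.162*I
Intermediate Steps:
H = 141 (H = -3*(-30 - 1*17) = -3*(-30 - 17) = -3*(-47) = 141)
r(l, h) = -h*l (r(l, h) = (h*l)*(-1) = -h*l)
sqrt(r((-8 + 19) + 21, H) - 1914) = sqrt(-1*141*((-8 + 19) + 21) - 1914) = sqrt(-1*141*(11 + 21) - 1914) = sqrt(-1*141*32 - 1914) = sqrt(-4512 - 1914) = sqrt(-6426) = 3*I*sqrt(714)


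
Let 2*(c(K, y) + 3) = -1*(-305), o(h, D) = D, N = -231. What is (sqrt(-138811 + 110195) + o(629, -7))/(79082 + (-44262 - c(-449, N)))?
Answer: -14/69341 + 28*I*sqrt(146)/69341 ≈ -0.0002019 + 0.0048792*I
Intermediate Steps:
c(K, y) = 299/2 (c(K, y) = -3 + (-1*(-305))/2 = -3 + (1/2)*305 = -3 + 305/2 = 299/2)
(sqrt(-138811 + 110195) + o(629, -7))/(79082 + (-44262 - c(-449, N))) = (sqrt(-138811 + 110195) - 7)/(79082 + (-44262 - 1*299/2)) = (sqrt(-28616) - 7)/(79082 + (-44262 - 299/2)) = (14*I*sqrt(146) - 7)/(79082 - 88823/2) = (-7 + 14*I*sqrt(146))/(69341/2) = (-7 + 14*I*sqrt(146))*(2/69341) = -14/69341 + 28*I*sqrt(146)/69341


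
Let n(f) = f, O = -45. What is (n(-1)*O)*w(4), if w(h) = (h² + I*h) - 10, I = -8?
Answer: -1170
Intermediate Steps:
w(h) = -10 + h² - 8*h (w(h) = (h² - 8*h) - 10 = -10 + h² - 8*h)
(n(-1)*O)*w(4) = (-1*(-45))*(-10 + 4² - 8*4) = 45*(-10 + 16 - 32) = 45*(-26) = -1170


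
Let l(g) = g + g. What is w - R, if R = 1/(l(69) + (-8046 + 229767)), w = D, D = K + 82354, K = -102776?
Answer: -4530804499/221859 ≈ -20422.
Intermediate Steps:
l(g) = 2*g
D = -20422 (D = -102776 + 82354 = -20422)
w = -20422
R = 1/221859 (R = 1/(2*69 + (-8046 + 229767)) = 1/(138 + 221721) = 1/221859 ≈ 4.5074e-6)
w - R = -20422 - 1*1/221859 = -20422 - 1/221859 = -4530804499/221859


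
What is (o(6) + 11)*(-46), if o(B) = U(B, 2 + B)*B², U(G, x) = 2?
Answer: -3818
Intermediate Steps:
o(B) = 2*B²
(o(6) + 11)*(-46) = (2*6² + 11)*(-46) = (2*36 + 11)*(-46) = (72 + 11)*(-46) = 83*(-46) = -3818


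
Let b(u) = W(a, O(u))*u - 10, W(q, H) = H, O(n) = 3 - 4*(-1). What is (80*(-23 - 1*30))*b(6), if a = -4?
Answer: -135680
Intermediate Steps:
O(n) = 7 (O(n) = 3 + 4 = 7)
b(u) = -10 + 7*u (b(u) = 7*u - 10 = -10 + 7*u)
(80*(-23 - 1*30))*b(6) = (80*(-23 - 1*30))*(-10 + 7*6) = (80*(-23 - 30))*(-10 + 42) = (80*(-53))*32 = -4240*32 = -135680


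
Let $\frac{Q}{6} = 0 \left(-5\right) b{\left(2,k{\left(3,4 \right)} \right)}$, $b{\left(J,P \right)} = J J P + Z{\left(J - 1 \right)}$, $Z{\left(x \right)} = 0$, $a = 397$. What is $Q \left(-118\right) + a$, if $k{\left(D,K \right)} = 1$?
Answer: $397$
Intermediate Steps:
$b{\left(J,P \right)} = P J^{2}$ ($b{\left(J,P \right)} = J J P + 0 = J^{2} P + 0 = P J^{2} + 0 = P J^{2}$)
$Q = 0$ ($Q = 6 \cdot 0 \left(-5\right) 1 \cdot 2^{2} = 6 \cdot 0 \cdot 1 \cdot 4 = 6 \cdot 0 \cdot 4 = 6 \cdot 0 = 0$)
$Q \left(-118\right) + a = 0 \left(-118\right) + 397 = 0 + 397 = 397$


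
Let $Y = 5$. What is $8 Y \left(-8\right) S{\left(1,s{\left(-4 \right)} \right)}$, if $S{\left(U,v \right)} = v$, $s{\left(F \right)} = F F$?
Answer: $-5120$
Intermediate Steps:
$s{\left(F \right)} = F^{2}$
$8 Y \left(-8\right) S{\left(1,s{\left(-4 \right)} \right)} = 8 \cdot 5 \left(-8\right) \left(-4\right)^{2} = 40 \left(-8\right) 16 = \left(-320\right) 16 = -5120$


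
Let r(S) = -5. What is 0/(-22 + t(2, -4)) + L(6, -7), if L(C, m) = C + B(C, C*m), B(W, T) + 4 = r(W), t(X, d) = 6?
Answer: -3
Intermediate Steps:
B(W, T) = -9 (B(W, T) = -4 - 5 = -9)
L(C, m) = -9 + C (L(C, m) = C - 9 = -9 + C)
0/(-22 + t(2, -4)) + L(6, -7) = 0/(-22 + 6) + (-9 + 6) = 0/(-16) - 3 = 0*(-1/16) - 3 = 0 - 3 = -3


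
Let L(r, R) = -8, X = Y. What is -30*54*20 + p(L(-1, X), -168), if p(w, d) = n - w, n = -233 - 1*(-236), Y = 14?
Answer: -32389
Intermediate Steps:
X = 14
n = 3 (n = -233 + 236 = 3)
p(w, d) = 3 - w
-30*54*20 + p(L(-1, X), -168) = -30*54*20 + (3 - 1*(-8)) = -1620*20 + (3 + 8) = -32400 + 11 = -32389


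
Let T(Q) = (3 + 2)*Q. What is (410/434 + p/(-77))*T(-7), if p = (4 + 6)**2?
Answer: 4225/341 ≈ 12.390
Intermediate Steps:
p = 100 (p = 10**2 = 100)
T(Q) = 5*Q
(410/434 + p/(-77))*T(-7) = (410/434 + 100/(-77))*(5*(-7)) = (410*(1/434) + 100*(-1/77))*(-35) = (205/217 - 100/77)*(-35) = -845/2387*(-35) = 4225/341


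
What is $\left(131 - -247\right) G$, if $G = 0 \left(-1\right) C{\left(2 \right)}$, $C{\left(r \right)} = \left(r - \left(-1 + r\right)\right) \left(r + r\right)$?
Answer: $0$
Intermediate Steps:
$C{\left(r \right)} = 2 r$ ($C{\left(r \right)} = 1 \cdot 2 r = 2 r$)
$G = 0$ ($G = 0 \left(-1\right) 2 \cdot 2 = 0 \cdot 4 = 0$)
$\left(131 - -247\right) G = \left(131 - -247\right) 0 = \left(131 + 247\right) 0 = 378 \cdot 0 = 0$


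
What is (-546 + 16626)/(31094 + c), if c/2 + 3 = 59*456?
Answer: 1005/5306 ≈ 0.18941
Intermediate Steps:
c = 53802 (c = -6 + 2*(59*456) = -6 + 2*26904 = -6 + 53808 = 53802)
(-546 + 16626)/(31094 + c) = (-546 + 16626)/(31094 + 53802) = 16080/84896 = 16080*(1/84896) = 1005/5306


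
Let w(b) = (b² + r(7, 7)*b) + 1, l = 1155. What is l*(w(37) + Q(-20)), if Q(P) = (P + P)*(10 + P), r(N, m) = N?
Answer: 2343495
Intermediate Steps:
Q(P) = 2*P*(10 + P) (Q(P) = (2*P)*(10 + P) = 2*P*(10 + P))
w(b) = 1 + b² + 7*b (w(b) = (b² + 7*b) + 1 = 1 + b² + 7*b)
l*(w(37) + Q(-20)) = 1155*((1 + 37² + 7*37) + 2*(-20)*(10 - 20)) = 1155*((1 + 1369 + 259) + 2*(-20)*(-10)) = 1155*(1629 + 400) = 1155*2029 = 2343495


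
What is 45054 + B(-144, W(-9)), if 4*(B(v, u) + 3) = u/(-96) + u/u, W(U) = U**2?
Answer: 5766533/128 ≈ 45051.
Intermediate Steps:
B(v, u) = -11/4 - u/384 (B(v, u) = -3 + (u/(-96) + u/u)/4 = -3 + (u*(-1/96) + 1)/4 = -3 + (-u/96 + 1)/4 = -3 + (1 - u/96)/4 = -3 + (1/4 - u/384) = -11/4 - u/384)
45054 + B(-144, W(-9)) = 45054 + (-11/4 - 1/384*(-9)**2) = 45054 + (-11/4 - 1/384*81) = 45054 + (-11/4 - 27/128) = 45054 - 379/128 = 5766533/128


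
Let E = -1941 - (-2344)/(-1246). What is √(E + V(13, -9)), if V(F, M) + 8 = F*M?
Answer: I*√802604670/623 ≈ 45.474*I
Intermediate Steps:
V(F, M) = -8 + F*M
E = -1210415/623 (E = -1941 - (-2344)*(-1)/1246 = -1941 - 1*1172/623 = -1941 - 1172/623 = -1210415/623 ≈ -1942.9)
√(E + V(13, -9)) = √(-1210415/623 + (-8 + 13*(-9))) = √(-1210415/623 + (-8 - 117)) = √(-1210415/623 - 125) = √(-1288290/623) = I*√802604670/623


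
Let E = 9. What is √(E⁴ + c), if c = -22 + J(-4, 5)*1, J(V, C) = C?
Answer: 4*√409 ≈ 80.895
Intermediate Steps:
c = -17 (c = -22 + 5*1 = -22 + 5 = -17)
√(E⁴ + c) = √(9⁴ - 17) = √(6561 - 17) = √6544 = 4*√409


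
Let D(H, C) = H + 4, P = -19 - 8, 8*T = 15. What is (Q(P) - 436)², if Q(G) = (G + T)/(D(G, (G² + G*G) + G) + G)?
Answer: 30345291601/160000 ≈ 1.8966e+5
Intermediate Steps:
T = 15/8 (T = (⅛)*15 = 15/8 ≈ 1.8750)
P = -27
D(H, C) = 4 + H
Q(G) = (15/8 + G)/(4 + 2*G) (Q(G) = (G + 15/8)/((4 + G) + G) = (15/8 + G)/(4 + 2*G))
(Q(P) - 436)² = ((15 + 8*(-27))/(16*(2 - 27)) - 436)² = ((1/16)*(15 - 216)/(-25) - 436)² = ((1/16)*(-1/25)*(-201) - 436)² = (201/400 - 436)² = (-174199/400)² = 30345291601/160000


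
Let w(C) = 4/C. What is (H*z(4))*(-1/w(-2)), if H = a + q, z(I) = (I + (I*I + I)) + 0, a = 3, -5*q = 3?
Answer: 144/5 ≈ 28.800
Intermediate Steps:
q = -⅗ (q = -⅕*3 = -⅗ ≈ -0.60000)
z(I) = I² + 2*I (z(I) = (I + (I² + I)) + 0 = (I + (I + I²)) + 0 = (I² + 2*I) + 0 = I² + 2*I)
H = 12/5 (H = 3 - ⅗ = 12/5 ≈ 2.4000)
(H*z(4))*(-1/w(-2)) = (12*(4*(2 + 4))/5)*(-1/(4/(-2))) = (12*(4*6)/5)*(-1/(4*(-½))) = ((12/5)*24)*(-1/(-2)) = 288*(-1*(-½))/5 = (288/5)*(½) = 144/5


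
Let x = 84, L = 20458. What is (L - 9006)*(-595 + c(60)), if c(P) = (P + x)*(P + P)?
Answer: 191076620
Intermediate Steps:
c(P) = 2*P*(84 + P) (c(P) = (P + 84)*(P + P) = (84 + P)*(2*P) = 2*P*(84 + P))
(L - 9006)*(-595 + c(60)) = (20458 - 9006)*(-595 + 2*60*(84 + 60)) = 11452*(-595 + 2*60*144) = 11452*(-595 + 17280) = 11452*16685 = 191076620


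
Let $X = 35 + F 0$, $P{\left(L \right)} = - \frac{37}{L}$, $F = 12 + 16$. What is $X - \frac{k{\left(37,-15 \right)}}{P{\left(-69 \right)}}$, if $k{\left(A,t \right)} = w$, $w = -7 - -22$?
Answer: $\frac{260}{37} \approx 7.027$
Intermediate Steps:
$w = 15$ ($w = -7 + 22 = 15$)
$k{\left(A,t \right)} = 15$
$F = 28$
$X = 35$ ($X = 35 + 28 \cdot 0 = 35 + 0 = 35$)
$X - \frac{k{\left(37,-15 \right)}}{P{\left(-69 \right)}} = 35 - \frac{15}{\left(-37\right) \frac{1}{-69}} = 35 - \frac{15}{\left(-37\right) \left(- \frac{1}{69}\right)} = 35 - \frac{15}{\frac{37}{69}} = 35 - 15 \cdot \frac{69}{37} = 35 - \frac{1035}{37} = \frac{260}{37}$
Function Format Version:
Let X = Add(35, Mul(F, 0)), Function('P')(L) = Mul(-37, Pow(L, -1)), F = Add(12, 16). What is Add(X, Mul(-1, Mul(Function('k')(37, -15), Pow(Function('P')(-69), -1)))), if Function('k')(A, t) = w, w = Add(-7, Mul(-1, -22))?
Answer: Rational(260, 37) ≈ 7.0270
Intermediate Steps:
w = 15 (w = Add(-7, 22) = 15)
Function('k')(A, t) = 15
F = 28
X = 35 (X = Add(35, Mul(28, 0)) = Add(35, 0) = 35)
Add(X, Mul(-1, Mul(Function('k')(37, -15), Pow(Function('P')(-69), -1)))) = Add(35, Mul(-1, Mul(15, Pow(Mul(-37, Pow(-69, -1)), -1)))) = Add(35, Mul(-1, Mul(15, Pow(Mul(-37, Rational(-1, 69)), -1)))) = Add(35, Mul(-1, Mul(15, Pow(Rational(37, 69), -1)))) = Add(35, Mul(-1, Mul(15, Rational(69, 37)))) = Add(35, Mul(-1, Rational(1035, 37))) = Add(35, Rational(-1035, 37)) = Rational(260, 37)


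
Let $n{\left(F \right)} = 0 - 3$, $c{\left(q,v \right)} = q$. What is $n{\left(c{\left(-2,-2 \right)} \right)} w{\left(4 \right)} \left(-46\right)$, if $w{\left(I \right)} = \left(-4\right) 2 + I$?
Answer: $-552$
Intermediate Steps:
$w{\left(I \right)} = -8 + I$
$n{\left(F \right)} = -3$
$n{\left(c{\left(-2,-2 \right)} \right)} w{\left(4 \right)} \left(-46\right) = - 3 \left(-8 + 4\right) \left(-46\right) = \left(-3\right) \left(-4\right) \left(-46\right) = 12 \left(-46\right) = -552$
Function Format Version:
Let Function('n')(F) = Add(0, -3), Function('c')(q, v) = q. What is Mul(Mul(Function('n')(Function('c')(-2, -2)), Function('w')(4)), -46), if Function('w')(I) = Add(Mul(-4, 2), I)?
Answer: -552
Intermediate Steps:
Function('w')(I) = Add(-8, I)
Function('n')(F) = -3
Mul(Mul(Function('n')(Function('c')(-2, -2)), Function('w')(4)), -46) = Mul(Mul(-3, Add(-8, 4)), -46) = Mul(Mul(-3, -4), -46) = Mul(12, -46) = -552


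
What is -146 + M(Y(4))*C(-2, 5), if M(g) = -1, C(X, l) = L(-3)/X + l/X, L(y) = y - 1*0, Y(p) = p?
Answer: -145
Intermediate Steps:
L(y) = y (L(y) = y + 0 = y)
C(X, l) = -3/X + l/X
-146 + M(Y(4))*C(-2, 5) = -146 - (-3 + 5)/(-2) = -146 - (-1)*2/2 = -146 - 1*(-1) = -146 + 1 = -145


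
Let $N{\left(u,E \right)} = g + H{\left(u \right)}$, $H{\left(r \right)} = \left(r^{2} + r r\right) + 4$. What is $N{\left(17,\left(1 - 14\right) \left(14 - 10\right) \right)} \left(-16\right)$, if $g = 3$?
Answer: $-9360$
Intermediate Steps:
$H{\left(r \right)} = 4 + 2 r^{2}$ ($H{\left(r \right)} = \left(r^{2} + r^{2}\right) + 4 = 2 r^{2} + 4 = 4 + 2 r^{2}$)
$N{\left(u,E \right)} = 7 + 2 u^{2}$ ($N{\left(u,E \right)} = 3 + \left(4 + 2 u^{2}\right) = 7 + 2 u^{2}$)
$N{\left(17,\left(1 - 14\right) \left(14 - 10\right) \right)} \left(-16\right) = \left(7 + 2 \cdot 17^{2}\right) \left(-16\right) = \left(7 + 2 \cdot 289\right) \left(-16\right) = \left(7 + 578\right) \left(-16\right) = 585 \left(-16\right) = -9360$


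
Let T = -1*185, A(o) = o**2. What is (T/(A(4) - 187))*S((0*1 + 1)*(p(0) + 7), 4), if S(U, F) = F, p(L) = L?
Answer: 740/171 ≈ 4.3275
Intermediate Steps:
T = -185
(T/(A(4) - 187))*S((0*1 + 1)*(p(0) + 7), 4) = -185/(4**2 - 187)*4 = -185/(16 - 187)*4 = -185/(-171)*4 = -185*(-1/171)*4 = (185/171)*4 = 740/171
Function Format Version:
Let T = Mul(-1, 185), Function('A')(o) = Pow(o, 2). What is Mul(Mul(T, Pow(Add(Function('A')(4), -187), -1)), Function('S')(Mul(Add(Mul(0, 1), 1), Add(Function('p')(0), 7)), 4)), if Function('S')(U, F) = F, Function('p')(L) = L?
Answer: Rational(740, 171) ≈ 4.3275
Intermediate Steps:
T = -185
Mul(Mul(T, Pow(Add(Function('A')(4), -187), -1)), Function('S')(Mul(Add(Mul(0, 1), 1), Add(Function('p')(0), 7)), 4)) = Mul(Mul(-185, Pow(Add(Pow(4, 2), -187), -1)), 4) = Mul(Mul(-185, Pow(Add(16, -187), -1)), 4) = Mul(Mul(-185, Pow(-171, -1)), 4) = Mul(Mul(-185, Rational(-1, 171)), 4) = Mul(Rational(185, 171), 4) = Rational(740, 171)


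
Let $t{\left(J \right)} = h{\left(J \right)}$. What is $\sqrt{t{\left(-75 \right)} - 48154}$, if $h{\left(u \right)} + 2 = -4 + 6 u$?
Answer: $i \sqrt{48610} \approx 220.48 i$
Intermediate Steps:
$h{\left(u \right)} = -6 + 6 u$ ($h{\left(u \right)} = -2 + \left(-4 + 6 u\right) = -6 + 6 u$)
$t{\left(J \right)} = -6 + 6 J$
$\sqrt{t{\left(-75 \right)} - 48154} = \sqrt{\left(-6 + 6 \left(-75\right)\right) - 48154} = \sqrt{\left(-6 - 450\right) - 48154} = \sqrt{-456 - 48154} = \sqrt{-48610} = i \sqrt{48610}$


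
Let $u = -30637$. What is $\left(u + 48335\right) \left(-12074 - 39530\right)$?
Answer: $-913287592$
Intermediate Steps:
$\left(u + 48335\right) \left(-12074 - 39530\right) = \left(-30637 + 48335\right) \left(-12074 - 39530\right) = 17698 \left(-51604\right) = -913287592$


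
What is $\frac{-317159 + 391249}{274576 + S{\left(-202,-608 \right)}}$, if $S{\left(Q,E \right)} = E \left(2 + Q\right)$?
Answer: $\frac{37045}{198088} \approx 0.18701$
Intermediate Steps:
$\frac{-317159 + 391249}{274576 + S{\left(-202,-608 \right)}} = \frac{-317159 + 391249}{274576 - 608 \left(2 - 202\right)} = \frac{74090}{274576 - -121600} = \frac{74090}{274576 + 121600} = \frac{74090}{396176} = 74090 \cdot \frac{1}{396176} = \frac{37045}{198088}$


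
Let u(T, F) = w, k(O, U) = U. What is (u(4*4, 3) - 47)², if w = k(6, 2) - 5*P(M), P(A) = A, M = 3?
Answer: 3600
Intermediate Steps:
w = -13 (w = 2 - 5*3 = 2 - 15 = -13)
u(T, F) = -13
(u(4*4, 3) - 47)² = (-13 - 47)² = (-60)² = 3600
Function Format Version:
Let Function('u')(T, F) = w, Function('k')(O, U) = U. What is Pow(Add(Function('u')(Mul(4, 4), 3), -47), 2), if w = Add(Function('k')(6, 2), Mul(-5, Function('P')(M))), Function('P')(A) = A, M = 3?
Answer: 3600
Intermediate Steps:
w = -13 (w = Add(2, Mul(-5, 3)) = Add(2, -15) = -13)
Function('u')(T, F) = -13
Pow(Add(Function('u')(Mul(4, 4), 3), -47), 2) = Pow(Add(-13, -47), 2) = Pow(-60, 2) = 3600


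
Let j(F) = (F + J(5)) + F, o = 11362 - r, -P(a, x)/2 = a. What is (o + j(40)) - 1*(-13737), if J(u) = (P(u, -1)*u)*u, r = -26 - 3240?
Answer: 28195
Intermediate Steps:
r = -3266
P(a, x) = -2*a
J(u) = -2*u**3 (J(u) = ((-2*u)*u)*u = (-2*u**2)*u = -2*u**3)
o = 14628 (o = 11362 - 1*(-3266) = 11362 + 3266 = 14628)
j(F) = -250 + 2*F (j(F) = (F - 2*5**3) + F = (F - 2*125) + F = (F - 250) + F = (-250 + F) + F = -250 + 2*F)
(o + j(40)) - 1*(-13737) = (14628 + (-250 + 2*40)) - 1*(-13737) = (14628 + (-250 + 80)) + 13737 = (14628 - 170) + 13737 = 14458 + 13737 = 28195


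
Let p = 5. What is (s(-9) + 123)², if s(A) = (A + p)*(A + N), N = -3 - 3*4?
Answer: 47961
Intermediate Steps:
N = -15 (N = -3 - 12 = -15)
s(A) = (-15 + A)*(5 + A) (s(A) = (A + 5)*(A - 15) = (5 + A)*(-15 + A) = (-15 + A)*(5 + A))
(s(-9) + 123)² = ((-75 + (-9)² - 10*(-9)) + 123)² = ((-75 + 81 + 90) + 123)² = (96 + 123)² = 219² = 47961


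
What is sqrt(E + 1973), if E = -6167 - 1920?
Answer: I*sqrt(6114) ≈ 78.192*I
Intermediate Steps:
E = -8087
sqrt(E + 1973) = sqrt(-8087 + 1973) = sqrt(-6114) = I*sqrt(6114)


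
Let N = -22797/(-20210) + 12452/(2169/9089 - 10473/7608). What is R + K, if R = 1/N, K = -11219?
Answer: -236617828732147875/21090812621851 ≈ -11219.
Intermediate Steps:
N = -21090812621851/1927601506 (N = -22797*(-1/20210) + 12452/(2169*(1/9089) - 10473*1/7608) = 22797/20210 + 12452/(2169/9089 - 3491/2536) = 22797/20210 + 12452/(-26229115/23049704) = 22797/20210 + 12452*(-23049704/26229115) = 22797/20210 - 26092264928/2384465 = -21090812621851/1927601506 ≈ -10941.)
R = -1927601506/21090812621851 (R = 1/(-21090812621851/1927601506) = -1927601506/21090812621851 ≈ -9.1395e-5)
R + K = -1927601506/21090812621851 - 11219 = -236617828732147875/21090812621851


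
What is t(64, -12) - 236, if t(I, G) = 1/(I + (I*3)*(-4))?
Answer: -166145/704 ≈ -236.00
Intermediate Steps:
t(I, G) = -1/(11*I) (t(I, G) = 1/(I + (3*I)*(-4)) = 1/(I - 12*I) = 1/(-11*I) = -1/(11*I))
t(64, -12) - 236 = -1/11/64 - 236 = -1/11*1/64 - 236 = -1/704 - 236 = -166145/704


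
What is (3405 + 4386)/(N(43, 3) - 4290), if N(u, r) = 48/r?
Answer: -7791/4274 ≈ -1.8229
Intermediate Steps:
(3405 + 4386)/(N(43, 3) - 4290) = (3405 + 4386)/(48/3 - 4290) = 7791/(48*(⅓) - 4290) = 7791/(16 - 4290) = 7791/(-4274) = 7791*(-1/4274) = -7791/4274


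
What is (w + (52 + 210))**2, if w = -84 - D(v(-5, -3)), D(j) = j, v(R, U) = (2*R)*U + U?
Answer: 22801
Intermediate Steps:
v(R, U) = U + 2*R*U (v(R, U) = 2*R*U + U = U + 2*R*U)
w = -111 (w = -84 - (-3)*(1 + 2*(-5)) = -84 - (-3)*(1 - 10) = -84 - (-3)*(-9) = -84 - 1*27 = -84 - 27 = -111)
(w + (52 + 210))**2 = (-111 + (52 + 210))**2 = (-111 + 262)**2 = 151**2 = 22801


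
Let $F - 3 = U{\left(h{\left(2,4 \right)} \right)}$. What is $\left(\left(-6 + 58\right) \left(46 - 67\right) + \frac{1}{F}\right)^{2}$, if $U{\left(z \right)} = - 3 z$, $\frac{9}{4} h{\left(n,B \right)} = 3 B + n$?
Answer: $\frac{2634460929}{2209} \approx 1.1926 \cdot 10^{6}$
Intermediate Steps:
$h{\left(n,B \right)} = \frac{4 B}{3} + \frac{4 n}{9}$ ($h{\left(n,B \right)} = \frac{4 \left(3 B + n\right)}{9} = \frac{4 \left(n + 3 B\right)}{9} = \frac{4 B}{3} + \frac{4 n}{9}$)
$F = - \frac{47}{3}$ ($F = 3 - 3 \left(\frac{4}{3} \cdot 4 + \frac{4}{9} \cdot 2\right) = 3 - 3 \left(\frac{16}{3} + \frac{8}{9}\right) = 3 - \frac{56}{3} = - \frac{47}{3} \approx -15.667$)
$\left(\left(-6 + 58\right) \left(46 - 67\right) + \frac{1}{F}\right)^{2} = \left(\left(-6 + 58\right) \left(46 - 67\right) + \frac{1}{- \frac{47}{3}}\right)^{2} = \left(52 \left(-21\right) - \frac{3}{47}\right)^{2} = \left(-1092 - \frac{3}{47}\right)^{2} = \left(- \frac{51327}{47}\right)^{2} = \frac{2634460929}{2209}$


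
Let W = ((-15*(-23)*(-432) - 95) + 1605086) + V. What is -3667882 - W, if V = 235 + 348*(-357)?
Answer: -4999832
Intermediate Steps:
V = -124001 (V = 235 - 124236 = -124001)
W = 1331950 (W = ((-15*(-23)*(-432) - 95) + 1605086) - 124001 = ((345*(-432) - 95) + 1605086) - 124001 = ((-149040 - 95) + 1605086) - 124001 = (-149135 + 1605086) - 124001 = 1455951 - 124001 = 1331950)
-3667882 - W = -3667882 - 1*1331950 = -3667882 - 1331950 = -4999832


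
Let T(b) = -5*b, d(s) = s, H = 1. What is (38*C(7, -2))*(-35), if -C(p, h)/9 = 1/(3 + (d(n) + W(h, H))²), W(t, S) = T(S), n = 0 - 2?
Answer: 5985/26 ≈ 230.19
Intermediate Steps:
n = -2
W(t, S) = -5*S
C(p, h) = -9/52 (C(p, h) = -9/(3 + (-2 - 5*1)²) = -9/(3 + (-2 - 5)²) = -9/(3 + (-7)²) = -9/(3 + 49) = -9/52)
(38*C(7, -2))*(-35) = (38*(-9/52))*(-35) = -171/26*(-35) = 5985/26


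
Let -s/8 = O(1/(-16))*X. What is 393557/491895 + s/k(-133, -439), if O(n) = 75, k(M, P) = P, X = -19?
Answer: -5434831477/215941905 ≈ -25.168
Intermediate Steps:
s = 11400 (s = -600*(-19) = -8*(-1425) = 11400)
393557/491895 + s/k(-133, -439) = 393557/491895 + 11400/(-439) = 393557*(1/491895) + 11400*(-1/439) = 393557/491895 - 11400/439 = -5434831477/215941905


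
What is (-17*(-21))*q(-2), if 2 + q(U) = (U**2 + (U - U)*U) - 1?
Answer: 357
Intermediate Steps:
q(U) = -3 + U**2 (q(U) = -2 + ((U**2 + (U - U)*U) - 1) = -2 + ((U**2 + 0*U) - 1) = -2 + ((U**2 + 0) - 1) = -2 + (U**2 - 1) = -2 + (-1 + U**2) = -3 + U**2)
(-17*(-21))*q(-2) = (-17*(-21))*(-3 + (-2)**2) = 357*(-3 + 4) = 357*1 = 357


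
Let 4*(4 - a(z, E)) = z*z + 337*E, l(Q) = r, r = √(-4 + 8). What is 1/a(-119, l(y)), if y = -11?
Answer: -4/14819 ≈ -0.00026992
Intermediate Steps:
r = 2 (r = √4 = 2)
l(Q) = 2
a(z, E) = 4 - 337*E/4 - z²/4 (a(z, E) = 4 - (z*z + 337*E)/4 = 4 - (z² + 337*E)/4 = 4 + (-337*E/4 - z²/4) = 4 - 337*E/4 - z²/4)
1/a(-119, l(y)) = 1/(4 - 337/4*2 - ¼*(-119)²) = 1/(4 - 337/2 - ¼*14161) = 1/(4 - 337/2 - 14161/4) = 1/(-14819/4) = -4/14819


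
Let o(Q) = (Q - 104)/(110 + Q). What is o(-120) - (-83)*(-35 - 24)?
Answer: -24373/5 ≈ -4874.6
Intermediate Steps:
o(Q) = (-104 + Q)/(110 + Q)
o(-120) - (-83)*(-35 - 24) = (-104 - 120)/(110 - 120) - (-83)*(-35 - 24) = -224/(-10) - (-83)*(-59) = -1/10*(-224) - 1*4897 = 112/5 - 4897 = -24373/5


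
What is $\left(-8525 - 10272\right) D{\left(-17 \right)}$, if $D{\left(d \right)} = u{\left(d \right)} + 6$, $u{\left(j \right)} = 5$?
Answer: $-206767$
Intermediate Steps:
$D{\left(d \right)} = 11$ ($D{\left(d \right)} = 5 + 6 = 11$)
$\left(-8525 - 10272\right) D{\left(-17 \right)} = \left(-8525 - 10272\right) 11 = \left(-18797\right) 11 = -206767$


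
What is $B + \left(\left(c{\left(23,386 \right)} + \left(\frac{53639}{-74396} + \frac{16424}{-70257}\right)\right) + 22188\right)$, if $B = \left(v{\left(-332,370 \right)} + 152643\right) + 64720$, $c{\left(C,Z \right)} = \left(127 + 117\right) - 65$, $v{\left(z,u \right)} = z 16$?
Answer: $\frac{1225260335277569}{5226839772} \approx 2.3442 \cdot 10^{5}$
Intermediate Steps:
$v{\left(z,u \right)} = 16 z$
$c{\left(C,Z \right)} = 179$ ($c{\left(C,Z \right)} = 244 - 65 = 179$)
$B = 212051$ ($B = \left(16 \left(-332\right) + 152643\right) + 64720 = \left(-5312 + 152643\right) + 64720 = 147331 + 64720 = 212051$)
$B + \left(\left(c{\left(23,386 \right)} + \left(\frac{53639}{-74396} + \frac{16424}{-70257}\right)\right) + 22188\right) = 212051 + \left(\left(179 + \left(\frac{53639}{-74396} + \frac{16424}{-70257}\right)\right) + 22188\right) = 212051 + \left(\left(179 + \left(53639 \left(- \frac{1}{74396}\right) + 16424 \left(- \frac{1}{70257}\right)\right)\right) + 22188\right) = 212051 + \left(\left(179 - \frac{4990395127}{5226839772}\right) + 22188\right) = 212051 + \left(\frac{930613924061}{5226839772} + 22188\right) = 212051 + \frac{116903734785197}{5226839772} = \frac{1225260335277569}{5226839772}$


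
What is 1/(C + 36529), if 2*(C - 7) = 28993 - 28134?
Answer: 2/73931 ≈ 2.7052e-5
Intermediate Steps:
C = 873/2 (C = 7 + (28993 - 28134)/2 = 7 + (½)*859 = 7 + 859/2 = 873/2 ≈ 436.50)
1/(C + 36529) = 1/(873/2 + 36529) = 1/(73931/2) = 2/73931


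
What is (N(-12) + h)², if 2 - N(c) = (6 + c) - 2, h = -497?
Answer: 237169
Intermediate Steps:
N(c) = -2 - c (N(c) = 2 - ((6 + c) - 2) = 2 - (4 + c) = 2 + (-4 - c) = -2 - c)
(N(-12) + h)² = ((-2 - 1*(-12)) - 497)² = ((-2 + 12) - 497)² = (10 - 497)² = (-487)² = 237169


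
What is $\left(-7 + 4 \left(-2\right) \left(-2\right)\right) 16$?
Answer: $144$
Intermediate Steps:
$\left(-7 + 4 \left(-2\right) \left(-2\right)\right) 16 = \left(-7 - -16\right) 16 = \left(-7 + 16\right) 16 = 9 \cdot 16 = 144$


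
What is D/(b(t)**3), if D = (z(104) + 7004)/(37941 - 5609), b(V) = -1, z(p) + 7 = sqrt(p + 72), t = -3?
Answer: -6997/32332 - sqrt(11)/8083 ≈ -0.21682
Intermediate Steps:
z(p) = -7 + sqrt(72 + p) (z(p) = -7 + sqrt(p + 72) = -7 + sqrt(72 + p))
D = 6997/32332 + sqrt(11)/8083 (D = ((-7 + sqrt(72 + 104)) + 7004)/(37941 - 5609) = ((-7 + sqrt(176)) + 7004)/32332 = ((-7 + 4*sqrt(11)) + 7004)*(1/32332) = (6997 + 4*sqrt(11))*(1/32332) = 6997/32332 + sqrt(11)/8083 ≈ 0.21682)
D/(b(t)**3) = (6997/32332 + sqrt(11)/8083)/((-1)**3) = (6997/32332 + sqrt(11)/8083)/(-1) = (6997/32332 + sqrt(11)/8083)*(-1) = -6997/32332 - sqrt(11)/8083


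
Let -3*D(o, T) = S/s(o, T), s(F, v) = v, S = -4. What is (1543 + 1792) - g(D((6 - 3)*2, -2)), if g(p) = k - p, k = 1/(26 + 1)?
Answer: 90026/27 ≈ 3334.3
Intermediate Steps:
k = 1/27 ≈ 0.037037
D(o, T) = 4/(3*T) (D(o, T) = -(-4)/(3*T) = 4/(3*T))
g(p) = 1/27 - p
(1543 + 1792) - g(D((6 - 3)*2, -2)) = (1543 + 1792) - (1/27 - 4/(3*(-2))) = 3335 - (1/27 - 4*(-1)/(3*2)) = 3335 - (1/27 - 1*(-⅔)) = 3335 - (1/27 + ⅔) = 3335 - 1*19/27 = 3335 - 19/27 = 90026/27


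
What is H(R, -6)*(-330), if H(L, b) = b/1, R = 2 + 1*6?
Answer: 1980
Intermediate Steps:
R = 8 (R = 2 + 6 = 8)
H(L, b) = b (H(L, b) = b*1 = b)
H(R, -6)*(-330) = -6*(-330) = 1980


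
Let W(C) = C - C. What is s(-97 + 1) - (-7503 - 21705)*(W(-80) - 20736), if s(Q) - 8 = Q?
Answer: -605657176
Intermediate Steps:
s(Q) = 8 + Q
W(C) = 0
s(-97 + 1) - (-7503 - 21705)*(W(-80) - 20736) = (8 + (-97 + 1)) - (-7503 - 21705)*(0 - 20736) = (8 - 96) - (-29208)*(-20736) = -88 - 1*605657088 = -88 - 605657088 = -605657176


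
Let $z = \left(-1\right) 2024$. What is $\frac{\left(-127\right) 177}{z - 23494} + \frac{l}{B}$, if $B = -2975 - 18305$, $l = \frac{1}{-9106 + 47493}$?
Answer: $\frac{3060423531987}{3474170906080} \approx 0.88091$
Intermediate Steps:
$z = -2024$
$l = \frac{1}{38387} \approx 2.605 \cdot 10^{-5}$
$B = -21280$ ($B = -2975 - 18305 = -21280$)
$\frac{\left(-127\right) 177}{z - 23494} + \frac{l}{B} = \frac{\left(-127\right) 177}{-2024 - 23494} + \frac{1}{38387 \left(-21280\right)} = - \frac{22479}{-2024 - 23494} + \frac{1}{38387} \left(- \frac{1}{21280}\right) = - \frac{22479}{-25518} - \frac{1}{816875360} = \left(-22479\right) \left(- \frac{1}{25518}\right) - \frac{1}{816875360} = \frac{7493}{8506} - \frac{1}{816875360} = \frac{3060423531987}{3474170906080}$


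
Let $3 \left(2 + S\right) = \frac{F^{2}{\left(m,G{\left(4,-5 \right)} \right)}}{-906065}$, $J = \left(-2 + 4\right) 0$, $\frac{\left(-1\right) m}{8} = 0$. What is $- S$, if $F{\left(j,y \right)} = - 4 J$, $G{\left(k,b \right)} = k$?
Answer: $2$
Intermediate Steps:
$m = 0$ ($m = \left(-8\right) 0 = 0$)
$J = 0$ ($J = 2 \cdot 0 = 0$)
$F{\left(j,y \right)} = 0$ ($F{\left(j,y \right)} = \left(-4\right) 0 = 0$)
$S = -2$ ($S = -2 + \frac{0^{2} \frac{1}{-906065}}{3} = -2 + \frac{0 \left(- \frac{1}{906065}\right)}{3} = -2 + \frac{1}{3} \cdot 0 = -2 + 0 = -2$)
$- S = \left(-1\right) \left(-2\right) = 2$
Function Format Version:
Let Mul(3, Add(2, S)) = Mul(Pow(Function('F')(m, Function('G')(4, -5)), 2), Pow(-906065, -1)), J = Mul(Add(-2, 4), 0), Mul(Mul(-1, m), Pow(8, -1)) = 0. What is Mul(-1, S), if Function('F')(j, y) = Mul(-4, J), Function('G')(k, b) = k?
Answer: 2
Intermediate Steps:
m = 0 (m = Mul(-8, 0) = 0)
J = 0 (J = Mul(2, 0) = 0)
Function('F')(j, y) = 0 (Function('F')(j, y) = Mul(-4, 0) = 0)
S = -2 (S = Add(-2, Mul(Rational(1, 3), Mul(Pow(0, 2), Pow(-906065, -1)))) = Add(-2, Mul(Rational(1, 3), Mul(0, Rational(-1, 906065)))) = Add(-2, Mul(Rational(1, 3), 0)) = Add(-2, 0) = -2)
Mul(-1, S) = Mul(-1, -2) = 2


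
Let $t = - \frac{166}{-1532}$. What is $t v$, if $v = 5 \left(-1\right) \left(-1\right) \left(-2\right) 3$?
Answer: $- \frac{1245}{383} \approx -3.2507$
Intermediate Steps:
$t = \frac{83}{766}$ ($t = \left(-166\right) \left(- \frac{1}{1532}\right) = \frac{83}{766} \approx 0.10836$)
$v = -30$ ($v = \left(-5\right) \left(-1\right) \left(-2\right) 3 = 5 \left(-2\right) 3 = \left(-10\right) 3 = -30$)
$t v = \frac{83}{766} \left(-30\right) = - \frac{1245}{383}$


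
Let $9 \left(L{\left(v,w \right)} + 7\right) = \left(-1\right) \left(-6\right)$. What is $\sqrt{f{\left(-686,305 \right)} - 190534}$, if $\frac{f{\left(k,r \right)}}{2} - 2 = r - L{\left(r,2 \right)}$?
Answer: $\frac{i \sqrt{1709166}}{3} \approx 435.78 i$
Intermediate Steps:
$L{\left(v,w \right)} = - \frac{19}{3}$ ($L{\left(v,w \right)} = -7 + \frac{\left(-1\right) \left(-6\right)}{9} = -7 + \frac{1}{9} \cdot 6 = -7 + \frac{2}{3} = - \frac{19}{3}$)
$f{\left(k,r \right)} = \frac{50}{3} + 2 r$ ($f{\left(k,r \right)} = 4 + 2 \left(r - - \frac{19}{3}\right) = 4 + 2 \left(r + \frac{19}{3}\right) = 4 + 2 \left(\frac{19}{3} + r\right) = 4 + \left(\frac{38}{3} + 2 r\right) = \frac{50}{3} + 2 r$)
$\sqrt{f{\left(-686,305 \right)} - 190534} = \sqrt{\left(\frac{50}{3} + 2 \cdot 305\right) - 190534} = \sqrt{\left(\frac{50}{3} + 610\right) - 190534} = \sqrt{\frac{1880}{3} - 190534} = \sqrt{- \frac{569722}{3}} = \frac{i \sqrt{1709166}}{3}$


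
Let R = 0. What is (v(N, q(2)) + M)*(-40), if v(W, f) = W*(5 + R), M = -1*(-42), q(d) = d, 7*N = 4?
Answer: -12560/7 ≈ -1794.3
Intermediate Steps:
N = 4/7 (N = (1/7)*4 = 4/7 ≈ 0.57143)
M = 42
v(W, f) = 5*W (v(W, f) = W*(5 + 0) = W*5 = 5*W)
(v(N, q(2)) + M)*(-40) = (5*(4/7) + 42)*(-40) = (20/7 + 42)*(-40) = (314/7)*(-40) = -12560/7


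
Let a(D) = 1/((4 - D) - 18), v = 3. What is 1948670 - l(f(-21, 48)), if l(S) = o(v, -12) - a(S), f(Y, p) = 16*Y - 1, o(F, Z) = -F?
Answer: 629421380/323 ≈ 1.9487e+6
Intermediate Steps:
a(D) = 1/(-14 - D)
f(Y, p) = -1 + 16*Y
l(S) = -3 + 1/(14 + S) (l(S) = -1*3 - (-1)/(14 + S) = -3 + 1/(14 + S))
1948670 - l(f(-21, 48)) = 1948670 - (-41 - 3*(-1 + 16*(-21)))/(14 + (-1 + 16*(-21))) = 1948670 - (-41 - 3*(-1 - 336))/(14 + (-1 - 336)) = 1948670 - (-41 - 3*(-337))/(14 - 337) = 1948670 - (-41 + 1011)/(-323) = 1948670 - (-1)*970/323 = 1948670 - 1*(-970/323) = 1948670 + 970/323 = 629421380/323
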